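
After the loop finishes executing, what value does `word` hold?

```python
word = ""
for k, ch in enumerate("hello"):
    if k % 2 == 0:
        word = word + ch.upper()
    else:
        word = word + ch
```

Let's trace through this code step by step.

Initialize: word = ''
Entering loop: for k, ch in enumerate("hello"):
After iteration 1: k = 0, ch = 'h', word = 'H'
After iteration 2: k = 1, ch = 'e', word = 'He'
After iteration 3: k = 2, ch = 'l', word = 'HeL'
After iteration 4: k = 3, ch = 'l', word = 'HeLl'
After iteration 5: k = 4, ch = 'o', word = 'HeLlO'
Loop ends.

Final answer: 'HeLlO'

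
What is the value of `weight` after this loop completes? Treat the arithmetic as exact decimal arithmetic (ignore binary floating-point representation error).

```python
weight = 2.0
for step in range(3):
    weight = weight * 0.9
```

Let's trace through this code step by step.

Initialize: weight = 2.0
Entering loop: for step in range(3):
After iteration 1: step = 0, weight = 1.8
After iteration 2: step = 1, weight = 1.62
After iteration 3: step = 2, weight = 1.458
Loop ends.

Final answer: 1.458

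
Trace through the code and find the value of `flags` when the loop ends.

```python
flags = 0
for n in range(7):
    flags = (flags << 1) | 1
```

Let's trace through this code step by step.

Initialize: flags = 0
Entering loop: for n in range(7):
After iteration 1: n = 0, flags = 1
After iteration 2: n = 1, flags = 3
After iteration 3: n = 2, flags = 7
After iteration 4: n = 3, flags = 15
After iteration 5: n = 4, flags = 31
After iteration 6: n = 5, flags = 63
After iteration 7: n = 6, flags = 127
Loop ends.

Final answer: 127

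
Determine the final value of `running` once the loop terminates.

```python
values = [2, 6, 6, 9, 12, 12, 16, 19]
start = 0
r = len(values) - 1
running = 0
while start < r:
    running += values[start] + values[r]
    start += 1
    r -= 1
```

Let's trace through this code step by step.

Initialize: values = [2, 6, 6, 9, 12, 12, 16, 19]
Initialize: start = 0
Initialize: r = 7
Initialize: running = 0
Entering loop: while start < r:
After iteration 1: start = 1, r = 6, running = 21
After iteration 2: start = 2, r = 5, running = 43
After iteration 3: start = 3, r = 4, running = 61
After iteration 4: start = 4, r = 3, running = 82
Loop ends.

Final answer: 82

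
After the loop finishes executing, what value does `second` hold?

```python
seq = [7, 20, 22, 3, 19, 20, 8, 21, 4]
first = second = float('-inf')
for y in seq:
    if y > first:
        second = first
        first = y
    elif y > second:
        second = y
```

Let's trace through this code step by step.

Initialize: seq = [7, 20, 22, 3, 19, 20, 8, 21, 4]
Initialize: first = -inf
Initialize: second = -inf
Entering loop: for y in seq:
After iteration 1: y = 7, first = 7, second = -inf
After iteration 2: y = 20, first = 20, second = 7
After iteration 3: y = 22, first = 22, second = 20
After iteration 4: y = 3, first = 22, second = 20
After iteration 5: y = 19, first = 22, second = 20
After iteration 6: y = 20, first = 22, second = 20
After iteration 7: y = 8, first = 22, second = 20
After iteration 8: y = 21, first = 22, second = 21
After iteration 9: y = 4, first = 22, second = 21
Loop ends.

Final answer: 21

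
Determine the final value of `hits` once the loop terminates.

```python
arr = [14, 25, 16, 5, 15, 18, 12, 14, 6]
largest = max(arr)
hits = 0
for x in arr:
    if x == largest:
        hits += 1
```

Let's trace through this code step by step.

Initialize: arr = [14, 25, 16, 5, 15, 18, 12, 14, 6]
Initialize: largest = 25
Initialize: hits = 0
Entering loop: for x in arr:
After iteration 1: x = 14, hits = 0
After iteration 2: x = 25, hits = 1
After iteration 3: x = 16, hits = 1
After iteration 4: x = 5, hits = 1
After iteration 5: x = 15, hits = 1
After iteration 6: x = 18, hits = 1
After iteration 7: x = 12, hits = 1
After iteration 8: x = 14, hits = 1
After iteration 9: x = 6, hits = 1
Loop ends.

Final answer: 1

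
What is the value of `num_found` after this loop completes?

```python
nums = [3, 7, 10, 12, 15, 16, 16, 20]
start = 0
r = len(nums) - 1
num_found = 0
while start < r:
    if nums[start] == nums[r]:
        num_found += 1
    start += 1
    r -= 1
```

Let's trace through this code step by step.

Initialize: nums = [3, 7, 10, 12, 15, 16, 16, 20]
Initialize: start = 0
Initialize: r = 7
Initialize: num_found = 0
Entering loop: while start < r:
After iteration 1: start = 1, r = 6, num_found = 0
After iteration 2: start = 2, r = 5, num_found = 0
After iteration 3: start = 3, r = 4, num_found = 0
After iteration 4: start = 4, r = 3, num_found = 0
Loop ends.

Final answer: 0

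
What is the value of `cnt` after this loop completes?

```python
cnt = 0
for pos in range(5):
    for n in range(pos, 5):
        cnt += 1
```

Let's trace through this code step by step.

Initialize: cnt = 0
Entering loop: for pos in range(5):
After iteration 1: pos = 0, cnt = 5
After iteration 2: pos = 1, cnt = 9
After iteration 3: pos = 2, cnt = 12
After iteration 4: pos = 3, cnt = 14
After iteration 5: pos = 4, cnt = 15
Loop ends.

Final answer: 15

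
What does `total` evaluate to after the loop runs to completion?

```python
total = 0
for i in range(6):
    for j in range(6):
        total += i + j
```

Let's trace through this code step by step.

Initialize: total = 0
Entering loop: for i in range(6):
After iteration 1: i = 0, total = 15
After iteration 2: i = 1, total = 36
After iteration 3: i = 2, total = 63
After iteration 4: i = 3, total = 96
After iteration 5: i = 4, total = 135
After iteration 6: i = 5, total = 180
Loop ends.

Final answer: 180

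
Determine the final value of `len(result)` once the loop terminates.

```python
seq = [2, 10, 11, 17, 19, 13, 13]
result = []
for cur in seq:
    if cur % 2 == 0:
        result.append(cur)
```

Let's trace through this code step by step.

Initialize: seq = [2, 10, 11, 17, 19, 13, 13]
Initialize: result = []
Entering loop: for cur in seq:
After iteration 1: cur = 2, result = [2]
After iteration 2: cur = 10, result = [2, 10]
After iteration 3: cur = 11, result = [2, 10]
After iteration 4: cur = 17, result = [2, 10]
After iteration 5: cur = 19, result = [2, 10]
After iteration 6: cur = 13, result = [2, 10]
After iteration 7: cur = 13, result = [2, 10]
Loop ends.
len(result) = 2

Final answer: 2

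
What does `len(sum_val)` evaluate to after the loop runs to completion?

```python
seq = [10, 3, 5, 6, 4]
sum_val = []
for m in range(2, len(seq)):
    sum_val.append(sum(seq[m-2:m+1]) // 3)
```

Let's trace through this code step by step.

Initialize: seq = [10, 3, 5, 6, 4]
Initialize: sum_val = []
Entering loop: for m in range(2, len(seq)):
After iteration 1: m = 2, sum_val = [6]
After iteration 2: m = 3, sum_val = [6, 4]
After iteration 3: m = 4, sum_val = [6, 4, 5]
Loop ends.
len(sum_val) = 3

Final answer: 3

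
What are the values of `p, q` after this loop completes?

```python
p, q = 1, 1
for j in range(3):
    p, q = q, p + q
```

Let's trace through this code step by step.

Initialize: p = 1
Initialize: q = 1
Entering loop: for j in range(3):
After iteration 1: j = 0, p = 1, q = 2
After iteration 2: j = 1, p = 2, q = 3
After iteration 3: j = 2, p = 3, q = 5
Loop ends.

Final answer: 3, 5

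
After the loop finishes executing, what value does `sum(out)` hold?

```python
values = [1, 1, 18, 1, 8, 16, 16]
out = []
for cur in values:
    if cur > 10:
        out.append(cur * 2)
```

Let's trace through this code step by step.

Initialize: values = [1, 1, 18, 1, 8, 16, 16]
Initialize: out = []
Entering loop: for cur in values:
After iteration 1: cur = 1, out = []
After iteration 2: cur = 1, out = []
After iteration 3: cur = 18, out = [36]
After iteration 4: cur = 1, out = [36]
After iteration 5: cur = 8, out = [36]
After iteration 6: cur = 16, out = [36, 32]
After iteration 7: cur = 16, out = [36, 32, 32]
Loop ends.
sum(out) = 100

Final answer: 100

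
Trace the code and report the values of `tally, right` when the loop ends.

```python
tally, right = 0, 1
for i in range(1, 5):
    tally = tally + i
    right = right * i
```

Let's trace through this code step by step.

Initialize: tally = 0
Initialize: right = 1
Entering loop: for i in range(1, 5):
After iteration 1: i = 1, tally = 1, right = 1
After iteration 2: i = 2, tally = 3, right = 2
After iteration 3: i = 3, tally = 6, right = 6
After iteration 4: i = 4, tally = 10, right = 24
Loop ends.

Final answer: 10, 24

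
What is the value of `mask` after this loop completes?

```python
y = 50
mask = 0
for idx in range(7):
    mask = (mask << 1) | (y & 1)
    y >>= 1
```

Let's trace through this code step by step.

Initialize: y = 50
Initialize: mask = 0
Entering loop: for idx in range(7):
After iteration 1: idx = 0, y = 25, mask = 0
After iteration 2: idx = 1, y = 12, mask = 1
After iteration 3: idx = 2, y = 6, mask = 2
After iteration 4: idx = 3, y = 3, mask = 4
After iteration 5: idx = 4, y = 1, mask = 9
After iteration 6: idx = 5, y = 0, mask = 19
After iteration 7: idx = 6, y = 0, mask = 38
Loop ends.

Final answer: 38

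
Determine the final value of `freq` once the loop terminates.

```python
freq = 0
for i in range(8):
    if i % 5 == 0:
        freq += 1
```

Let's trace through this code step by step.

Initialize: freq = 0
Entering loop: for i in range(8):
After iteration 1: i = 0, freq = 1
After iteration 2: i = 1, freq = 1
After iteration 3: i = 2, freq = 1
After iteration 4: i = 3, freq = 1
After iteration 5: i = 4, freq = 1
After iteration 6: i = 5, freq = 2
After iteration 7: i = 6, freq = 2
After iteration 8: i = 7, freq = 2
Loop ends.

Final answer: 2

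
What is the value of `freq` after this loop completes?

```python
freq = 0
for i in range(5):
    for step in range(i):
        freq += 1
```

Let's trace through this code step by step.

Initialize: freq = 0
Entering loop: for i in range(5):
After iteration 1: i = 0, freq = 0
After iteration 2: i = 1, freq = 1, step = 0
After iteration 3: i = 2, freq = 3, step = 1
After iteration 4: i = 3, freq = 6, step = 2
After iteration 5: i = 4, freq = 10, step = 3
Loop ends.

Final answer: 10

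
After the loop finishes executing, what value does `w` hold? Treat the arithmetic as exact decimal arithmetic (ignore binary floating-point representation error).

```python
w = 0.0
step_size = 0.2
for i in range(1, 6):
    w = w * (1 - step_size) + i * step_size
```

Let's trace through this code step by step.

Initialize: w = 0.0
Initialize: step_size = 0.2
Entering loop: for i in range(1, 6):
After iteration 1: i = 1, w = 0.2
After iteration 2: i = 2, w = 0.56
After iteration 3: i = 3, w = 1.048
After iteration 4: i = 4, w = 1.6384
After iteration 5: i = 5, w = 2.31072
Loop ends.

Final answer: 2.31072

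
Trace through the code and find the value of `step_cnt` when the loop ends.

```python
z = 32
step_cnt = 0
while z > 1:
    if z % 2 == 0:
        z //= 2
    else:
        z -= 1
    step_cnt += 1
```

Let's trace through this code step by step.

Initialize: z = 32
Initialize: step_cnt = 0
Entering loop: while z > 1:
After iteration 1: z = 16, step_cnt = 1
After iteration 2: z = 8, step_cnt = 2
After iteration 3: z = 4, step_cnt = 3
After iteration 4: z = 2, step_cnt = 4
After iteration 5: z = 1, step_cnt = 5
Loop ends.

Final answer: 5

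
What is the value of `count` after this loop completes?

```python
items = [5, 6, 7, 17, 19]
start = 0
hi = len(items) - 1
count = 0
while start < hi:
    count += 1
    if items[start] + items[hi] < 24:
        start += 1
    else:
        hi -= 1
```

Let's trace through this code step by step.

Initialize: items = [5, 6, 7, 17, 19]
Initialize: start = 0
Initialize: hi = 4
Initialize: count = 0
Entering loop: while start < hi:
After iteration 1: start = 0, hi = 3, count = 1
After iteration 2: start = 1, hi = 3, count = 2
After iteration 3: start = 2, hi = 3, count = 3
After iteration 4: start = 2, hi = 2, count = 4
Loop ends.

Final answer: 4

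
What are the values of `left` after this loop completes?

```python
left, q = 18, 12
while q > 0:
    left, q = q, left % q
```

Let's trace through this code step by step.

Initialize: left = 18
Initialize: q = 12
Entering loop: while q > 0:
After iteration 1: left = 12, q = 6
After iteration 2: left = 6, q = 0
Loop ends.

Final answer: 6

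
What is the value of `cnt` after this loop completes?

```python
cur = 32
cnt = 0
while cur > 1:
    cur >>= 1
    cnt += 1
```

Let's trace through this code step by step.

Initialize: cur = 32
Initialize: cnt = 0
Entering loop: while cur > 1:
After iteration 1: cur = 16, cnt = 1
After iteration 2: cur = 8, cnt = 2
After iteration 3: cur = 4, cnt = 3
After iteration 4: cur = 2, cnt = 4
After iteration 5: cur = 1, cnt = 5
Loop ends.

Final answer: 5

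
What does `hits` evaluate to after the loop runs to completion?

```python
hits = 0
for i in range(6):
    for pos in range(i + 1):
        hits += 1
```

Let's trace through this code step by step.

Initialize: hits = 0
Entering loop: for i in range(6):
After iteration 1: i = 0, hits = 1, pos = 0
After iteration 2: i = 1, hits = 3, pos = 1
After iteration 3: i = 2, hits = 6, pos = 2
After iteration 4: i = 3, hits = 10, pos = 3
After iteration 5: i = 4, hits = 15, pos = 4
After iteration 6: i = 5, hits = 21, pos = 5
Loop ends.

Final answer: 21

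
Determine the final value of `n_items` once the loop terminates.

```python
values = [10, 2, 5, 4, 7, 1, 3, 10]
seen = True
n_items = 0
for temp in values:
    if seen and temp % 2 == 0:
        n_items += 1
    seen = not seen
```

Let's trace through this code step by step.

Initialize: values = [10, 2, 5, 4, 7, 1, 3, 10]
Initialize: seen = True
Initialize: n_items = 0
Entering loop: for temp in values:
After iteration 1: temp = 10, seen = False, n_items = 1
After iteration 2: temp = 2, seen = True, n_items = 1
After iteration 3: temp = 5, seen = False, n_items = 1
After iteration 4: temp = 4, seen = True, n_items = 1
After iteration 5: temp = 7, seen = False, n_items = 1
After iteration 6: temp = 1, seen = True, n_items = 1
After iteration 7: temp = 3, seen = False, n_items = 1
After iteration 8: temp = 10, seen = True, n_items = 1
Loop ends.

Final answer: 1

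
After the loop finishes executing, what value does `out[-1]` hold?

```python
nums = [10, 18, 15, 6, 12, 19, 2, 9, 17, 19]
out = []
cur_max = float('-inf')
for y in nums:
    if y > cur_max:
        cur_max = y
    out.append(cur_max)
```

Let's trace through this code step by step.

Initialize: nums = [10, 18, 15, 6, 12, 19, 2, 9, 17, 19]
Initialize: out = []
Initialize: cur_max = -inf
Entering loop: for y in nums:
After iteration 1: y = 10, out = [10], cur_max = 10
After iteration 2: y = 18, out = [10, 18], cur_max = 18
After iteration 3: y = 15, out = [10, 18, 18], cur_max = 18
After iteration 4: y = 6, out = [10, 18, 18, 18], cur_max = 18
After iteration 5: y = 12, out = [10, 18, 18, 18, 18], cur_max = 18
After iteration 6: y = 19, out = [10, 18, 18, 18, 18, 19], cur_max = 19
After iteration 7: y = 2, out = [10, 18, 18, 18, 18, 19, 19], cur_max = 19
After iteration 8: y = 9, out = [10, 18, 18, 18, 18, 19, 19, 19], cur_max = 19
After iteration 9: y = 17, out = [10, 18, 18, 18, 18, 19, 19, 19, 19], cur_max = 19
After iteration 10: y = 19, out = [10, 18, 18, 18, 18, 19, 19, 19, 19, 19], cur_max = 19
Loop ends.
out[-1] = 19

Final answer: 19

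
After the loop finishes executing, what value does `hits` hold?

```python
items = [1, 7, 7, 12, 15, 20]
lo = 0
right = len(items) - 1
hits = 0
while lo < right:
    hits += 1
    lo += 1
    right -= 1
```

Let's trace through this code step by step.

Initialize: items = [1, 7, 7, 12, 15, 20]
Initialize: lo = 0
Initialize: right = 5
Initialize: hits = 0
Entering loop: while lo < right:
After iteration 1: lo = 1, right = 4, hits = 1
After iteration 2: lo = 2, right = 3, hits = 2
After iteration 3: lo = 3, right = 2, hits = 3
Loop ends.

Final answer: 3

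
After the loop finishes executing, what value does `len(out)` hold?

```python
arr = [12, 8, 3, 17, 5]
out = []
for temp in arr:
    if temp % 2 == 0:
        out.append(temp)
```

Let's trace through this code step by step.

Initialize: arr = [12, 8, 3, 17, 5]
Initialize: out = []
Entering loop: for temp in arr:
After iteration 1: temp = 12, out = [12]
After iteration 2: temp = 8, out = [12, 8]
After iteration 3: temp = 3, out = [12, 8]
After iteration 4: temp = 17, out = [12, 8]
After iteration 5: temp = 5, out = [12, 8]
Loop ends.
len(out) = 2

Final answer: 2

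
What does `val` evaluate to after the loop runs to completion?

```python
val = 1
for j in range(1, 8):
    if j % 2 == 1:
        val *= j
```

Let's trace through this code step by step.

Initialize: val = 1
Entering loop: for j in range(1, 8):
After iteration 1: j = 1, val = 1
After iteration 2: j = 2, val = 1
After iteration 3: j = 3, val = 3
After iteration 4: j = 4, val = 3
After iteration 5: j = 5, val = 15
After iteration 6: j = 6, val = 15
After iteration 7: j = 7, val = 105
Loop ends.

Final answer: 105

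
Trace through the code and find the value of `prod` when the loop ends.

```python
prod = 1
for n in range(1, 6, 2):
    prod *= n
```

Let's trace through this code step by step.

Initialize: prod = 1
Entering loop: for n in range(1, 6, 2):
After iteration 1: n = 1, prod = 1
After iteration 2: n = 3, prod = 3
After iteration 3: n = 5, prod = 15
Loop ends.

Final answer: 15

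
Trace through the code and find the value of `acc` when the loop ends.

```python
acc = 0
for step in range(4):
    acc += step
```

Let's trace through this code step by step.

Initialize: acc = 0
Entering loop: for step in range(4):
After iteration 1: step = 0, acc = 0
After iteration 2: step = 1, acc = 1
After iteration 3: step = 2, acc = 3
After iteration 4: step = 3, acc = 6
Loop ends.

Final answer: 6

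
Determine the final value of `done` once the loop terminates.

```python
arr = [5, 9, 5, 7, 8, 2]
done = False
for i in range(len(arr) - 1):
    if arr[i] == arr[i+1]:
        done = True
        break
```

Let's trace through this code step by step.

Initialize: arr = [5, 9, 5, 7, 8, 2]
Initialize: done = False
Entering loop: for i in range(len(arr) - 1):
After iteration 1: i = 0, done = False
After iteration 2: i = 1, done = False
After iteration 3: i = 2, done = False
After iteration 4: i = 3, done = False
After iteration 5: i = 4, done = False
Loop ends.

Final answer: False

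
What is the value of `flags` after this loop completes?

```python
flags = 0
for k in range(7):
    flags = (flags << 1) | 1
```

Let's trace through this code step by step.

Initialize: flags = 0
Entering loop: for k in range(7):
After iteration 1: k = 0, flags = 1
After iteration 2: k = 1, flags = 3
After iteration 3: k = 2, flags = 7
After iteration 4: k = 3, flags = 15
After iteration 5: k = 4, flags = 31
After iteration 6: k = 5, flags = 63
After iteration 7: k = 6, flags = 127
Loop ends.

Final answer: 127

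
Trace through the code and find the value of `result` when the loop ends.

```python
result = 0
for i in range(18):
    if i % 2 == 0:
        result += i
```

Let's trace through this code step by step.

Initialize: result = 0
Entering loop: for i in range(18):
After iteration 1: i = 0, result = 0
After iteration 2: i = 1, result = 0
After iteration 3: i = 2, result = 2
After iteration 4: i = 3, result = 2
After iteration 5: i = 4, result = 6
After iteration 6: i = 5, result = 6
After iteration 7: i = 6, result = 12
After iteration 8: i = 7, result = 12
After iteration 9: i = 8, result = 20
After iteration 10: i = 9, result = 20
After iteration 11: i = 10, result = 30
After iteration 12: i = 11, result = 30
After iteration 13: i = 12, result = 42
After iteration 14: i = 13, result = 42
After iteration 15: i = 14, result = 56
After iteration 16: i = 15, result = 56
After iteration 17: i = 16, result = 72
After iteration 18: i = 17, result = 72
Loop ends.

Final answer: 72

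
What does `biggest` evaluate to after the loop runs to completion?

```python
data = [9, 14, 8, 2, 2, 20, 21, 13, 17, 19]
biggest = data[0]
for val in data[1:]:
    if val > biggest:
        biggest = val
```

Let's trace through this code step by step.

Initialize: data = [9, 14, 8, 2, 2, 20, 21, 13, 17, 19]
Initialize: biggest = 9
Entering loop: for val in data[1:]:
After iteration 1: val = 14, biggest = 14
After iteration 2: val = 8, biggest = 14
After iteration 3: val = 2, biggest = 14
After iteration 4: val = 2, biggest = 14
After iteration 5: val = 20, biggest = 20
After iteration 6: val = 21, biggest = 21
After iteration 7: val = 13, biggest = 21
After iteration 8: val = 17, biggest = 21
After iteration 9: val = 19, biggest = 21
Loop ends.

Final answer: 21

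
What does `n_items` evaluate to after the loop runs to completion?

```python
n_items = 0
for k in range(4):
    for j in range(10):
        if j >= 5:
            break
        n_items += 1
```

Let's trace through this code step by step.

Initialize: n_items = 0
Entering loop: for k in range(4):
After iteration 1: k = 0, n_items = 5
After iteration 2: k = 1, n_items = 10
After iteration 3: k = 2, n_items = 15
After iteration 4: k = 3, n_items = 20
Loop ends.

Final answer: 20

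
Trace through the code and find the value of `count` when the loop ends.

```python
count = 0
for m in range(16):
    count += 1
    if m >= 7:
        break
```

Let's trace through this code step by step.

Initialize: count = 0
Entering loop: for m in range(16):
After iteration 1: m = 0, count = 1
After iteration 2: m = 1, count = 2
After iteration 3: m = 2, count = 3
After iteration 4: m = 3, count = 4
After iteration 5: m = 4, count = 5
After iteration 6: m = 5, count = 6
After iteration 7: m = 6, count = 7
After iteration 8: m = 7, count = 8
Loop ends.

Final answer: 8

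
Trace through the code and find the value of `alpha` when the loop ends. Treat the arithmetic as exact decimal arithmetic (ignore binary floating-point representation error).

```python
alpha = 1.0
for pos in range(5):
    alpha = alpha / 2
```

Let's trace through this code step by step.

Initialize: alpha = 1.0
Entering loop: for pos in range(5):
After iteration 1: pos = 0, alpha = 0.5
After iteration 2: pos = 1, alpha = 0.25
After iteration 3: pos = 2, alpha = 0.125
After iteration 4: pos = 3, alpha = 0.0625
After iteration 5: pos = 4, alpha = 0.03125
Loop ends.

Final answer: 0.03125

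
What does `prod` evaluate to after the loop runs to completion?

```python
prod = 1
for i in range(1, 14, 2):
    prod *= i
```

Let's trace through this code step by step.

Initialize: prod = 1
Entering loop: for i in range(1, 14, 2):
After iteration 1: i = 1, prod = 1
After iteration 2: i = 3, prod = 3
After iteration 3: i = 5, prod = 15
After iteration 4: i = 7, prod = 105
After iteration 5: i = 9, prod = 945
After iteration 6: i = 11, prod = 10395
After iteration 7: i = 13, prod = 135135
Loop ends.

Final answer: 135135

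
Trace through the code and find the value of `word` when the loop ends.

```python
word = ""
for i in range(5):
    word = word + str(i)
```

Let's trace through this code step by step.

Initialize: word = ''
Entering loop: for i in range(5):
After iteration 1: i = 0, word = '0'
After iteration 2: i = 1, word = '01'
After iteration 3: i = 2, word = '012'
After iteration 4: i = 3, word = '0123'
After iteration 5: i = 4, word = '01234'
Loop ends.

Final answer: '01234'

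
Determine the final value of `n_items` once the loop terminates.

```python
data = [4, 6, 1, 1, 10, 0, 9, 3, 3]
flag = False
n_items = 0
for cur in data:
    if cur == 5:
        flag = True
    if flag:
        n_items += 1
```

Let's trace through this code step by step.

Initialize: data = [4, 6, 1, 1, 10, 0, 9, 3, 3]
Initialize: flag = False
Initialize: n_items = 0
Entering loop: for cur in data:
After iteration 1: cur = 4, n_items = 0
After iteration 2: cur = 6, n_items = 0
After iteration 3: cur = 1, n_items = 0
After iteration 4: cur = 1, n_items = 0
After iteration 5: cur = 10, n_items = 0
After iteration 6: cur = 0, n_items = 0
After iteration 7: cur = 9, n_items = 0
After iteration 8: cur = 3, n_items = 0
After iteration 9: cur = 3, n_items = 0
Loop ends.

Final answer: 0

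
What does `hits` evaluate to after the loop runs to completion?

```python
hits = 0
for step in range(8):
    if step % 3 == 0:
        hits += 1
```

Let's trace through this code step by step.

Initialize: hits = 0
Entering loop: for step in range(8):
After iteration 1: step = 0, hits = 1
After iteration 2: step = 1, hits = 1
After iteration 3: step = 2, hits = 1
After iteration 4: step = 3, hits = 2
After iteration 5: step = 4, hits = 2
After iteration 6: step = 5, hits = 2
After iteration 7: step = 6, hits = 3
After iteration 8: step = 7, hits = 3
Loop ends.

Final answer: 3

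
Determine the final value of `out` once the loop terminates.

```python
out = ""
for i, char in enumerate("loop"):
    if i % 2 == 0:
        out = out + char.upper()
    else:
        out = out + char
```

Let's trace through this code step by step.

Initialize: out = ''
Entering loop: for i, char in enumerate("loop"):
After iteration 1: i = 0, char = 'l', out = 'L'
After iteration 2: i = 1, char = 'o', out = 'Lo'
After iteration 3: i = 2, char = 'o', out = 'LoO'
After iteration 4: i = 3, char = 'p', out = 'LoOp'
Loop ends.

Final answer: 'LoOp'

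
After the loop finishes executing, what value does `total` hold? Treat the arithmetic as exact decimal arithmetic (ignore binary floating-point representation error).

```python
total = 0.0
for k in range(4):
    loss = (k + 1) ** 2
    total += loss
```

Let's trace through this code step by step.

Initialize: total = 0.0
Entering loop: for k in range(4):
After iteration 1: k = 0, total = 1.0, loss = 1
After iteration 2: k = 1, total = 5.0, loss = 4
After iteration 3: k = 2, total = 14.0, loss = 9
After iteration 4: k = 3, total = 30.0, loss = 16
Loop ends.

Final answer: 30.0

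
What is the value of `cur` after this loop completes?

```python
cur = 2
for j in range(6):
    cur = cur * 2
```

Let's trace through this code step by step.

Initialize: cur = 2
Entering loop: for j in range(6):
After iteration 1: j = 0, cur = 4
After iteration 2: j = 1, cur = 8
After iteration 3: j = 2, cur = 16
After iteration 4: j = 3, cur = 32
After iteration 5: j = 4, cur = 64
After iteration 6: j = 5, cur = 128
Loop ends.

Final answer: 128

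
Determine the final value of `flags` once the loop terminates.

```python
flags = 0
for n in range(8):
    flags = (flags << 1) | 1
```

Let's trace through this code step by step.

Initialize: flags = 0
Entering loop: for n in range(8):
After iteration 1: n = 0, flags = 1
After iteration 2: n = 1, flags = 3
After iteration 3: n = 2, flags = 7
After iteration 4: n = 3, flags = 15
After iteration 5: n = 4, flags = 31
After iteration 6: n = 5, flags = 63
After iteration 7: n = 6, flags = 127
After iteration 8: n = 7, flags = 255
Loop ends.

Final answer: 255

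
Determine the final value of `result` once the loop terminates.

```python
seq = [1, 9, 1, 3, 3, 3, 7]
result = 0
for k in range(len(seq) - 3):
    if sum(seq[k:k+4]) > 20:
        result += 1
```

Let's trace through this code step by step.

Initialize: seq = [1, 9, 1, 3, 3, 3, 7]
Initialize: result = 0
Entering loop: for k in range(len(seq) - 3):
After iteration 1: k = 0, result = 0
After iteration 2: k = 1, result = 0
After iteration 3: k = 2, result = 0
After iteration 4: k = 3, result = 0
Loop ends.

Final answer: 0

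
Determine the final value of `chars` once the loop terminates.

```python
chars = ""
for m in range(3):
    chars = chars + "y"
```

Let's trace through this code step by step.

Initialize: chars = ''
Entering loop: for m in range(3):
After iteration 1: m = 0, chars = 'y'
After iteration 2: m = 1, chars = 'yy'
After iteration 3: m = 2, chars = 'yyy'
Loop ends.

Final answer: 'yyy'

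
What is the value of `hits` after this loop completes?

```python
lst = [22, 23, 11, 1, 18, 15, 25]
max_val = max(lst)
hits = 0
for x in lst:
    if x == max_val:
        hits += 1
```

Let's trace through this code step by step.

Initialize: lst = [22, 23, 11, 1, 18, 15, 25]
Initialize: max_val = 25
Initialize: hits = 0
Entering loop: for x in lst:
After iteration 1: x = 22, hits = 0
After iteration 2: x = 23, hits = 0
After iteration 3: x = 11, hits = 0
After iteration 4: x = 1, hits = 0
After iteration 5: x = 18, hits = 0
After iteration 6: x = 15, hits = 0
After iteration 7: x = 25, hits = 1
Loop ends.

Final answer: 1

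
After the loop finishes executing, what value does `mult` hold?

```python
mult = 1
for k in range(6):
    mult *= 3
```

Let's trace through this code step by step.

Initialize: mult = 1
Entering loop: for k in range(6):
After iteration 1: k = 0, mult = 3
After iteration 2: k = 1, mult = 9
After iteration 3: k = 2, mult = 27
After iteration 4: k = 3, mult = 81
After iteration 5: k = 4, mult = 243
After iteration 6: k = 5, mult = 729
Loop ends.

Final answer: 729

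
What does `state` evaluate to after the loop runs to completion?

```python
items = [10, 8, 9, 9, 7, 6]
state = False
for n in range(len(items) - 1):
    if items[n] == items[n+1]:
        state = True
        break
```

Let's trace through this code step by step.

Initialize: items = [10, 8, 9, 9, 7, 6]
Initialize: state = False
Entering loop: for n in range(len(items) - 1):
After iteration 1: n = 0, state = False
After iteration 2: n = 1, state = False
After iteration 3: n = 2, state = True
Loop ends.

Final answer: True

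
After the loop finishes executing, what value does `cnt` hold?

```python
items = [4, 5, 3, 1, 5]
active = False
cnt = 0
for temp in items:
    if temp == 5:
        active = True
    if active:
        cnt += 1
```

Let's trace through this code step by step.

Initialize: items = [4, 5, 3, 1, 5]
Initialize: active = False
Initialize: cnt = 0
Entering loop: for temp in items:
After iteration 1: temp = 4, active = False, cnt = 0
After iteration 2: temp = 5, active = True, cnt = 1
After iteration 3: temp = 3, active = True, cnt = 2
After iteration 4: temp = 1, active = True, cnt = 3
After iteration 5: temp = 5, active = True, cnt = 4
Loop ends.

Final answer: 4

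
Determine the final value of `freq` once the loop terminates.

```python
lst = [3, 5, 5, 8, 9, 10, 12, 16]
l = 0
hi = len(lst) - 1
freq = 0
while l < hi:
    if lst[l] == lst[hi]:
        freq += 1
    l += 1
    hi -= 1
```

Let's trace through this code step by step.

Initialize: lst = [3, 5, 5, 8, 9, 10, 12, 16]
Initialize: l = 0
Initialize: hi = 7
Initialize: freq = 0
Entering loop: while l < hi:
After iteration 1: l = 1, hi = 6, freq = 0
After iteration 2: l = 2, hi = 5, freq = 0
After iteration 3: l = 3, hi = 4, freq = 0
After iteration 4: l = 4, hi = 3, freq = 0
Loop ends.

Final answer: 0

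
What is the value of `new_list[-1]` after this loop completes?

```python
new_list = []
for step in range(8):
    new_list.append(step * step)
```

Let's trace through this code step by step.

Initialize: new_list = []
Entering loop: for step in range(8):
After iteration 1: step = 0, new_list = [0]
After iteration 2: step = 1, new_list = [0, 1]
After iteration 3: step = 2, new_list = [0, 1, 4]
After iteration 4: step = 3, new_list = [0, 1, 4, 9]
After iteration 5: step = 4, new_list = [0, 1, 4, 9, 16]
After iteration 6: step = 5, new_list = [0, 1, 4, 9, 16, 25]
After iteration 7: step = 6, new_list = [0, 1, 4, 9, 16, 25, 36]
After iteration 8: step = 7, new_list = [0, 1, 4, 9, 16, 25, 36, 49]
Loop ends.
new_list[-1] = 49

Final answer: 49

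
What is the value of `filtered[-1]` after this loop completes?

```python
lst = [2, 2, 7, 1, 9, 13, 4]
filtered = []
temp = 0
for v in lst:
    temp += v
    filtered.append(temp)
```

Let's trace through this code step by step.

Initialize: lst = [2, 2, 7, 1, 9, 13, 4]
Initialize: filtered = []
Initialize: temp = 0
Entering loop: for v in lst:
After iteration 1: v = 2, filtered = [2], temp = 2
After iteration 2: v = 2, filtered = [2, 4], temp = 4
After iteration 3: v = 7, filtered = [2, 4, 11], temp = 11
After iteration 4: v = 1, filtered = [2, 4, 11, 12], temp = 12
After iteration 5: v = 9, filtered = [2, 4, 11, 12, 21], temp = 21
After iteration 6: v = 13, filtered = [2, 4, 11, 12, 21, 34], temp = 34
After iteration 7: v = 4, filtered = [2, 4, 11, 12, 21, 34, 38], temp = 38
Loop ends.
filtered[-1] = 38

Final answer: 38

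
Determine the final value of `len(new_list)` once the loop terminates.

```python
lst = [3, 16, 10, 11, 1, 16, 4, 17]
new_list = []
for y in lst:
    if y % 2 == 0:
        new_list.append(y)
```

Let's trace through this code step by step.

Initialize: lst = [3, 16, 10, 11, 1, 16, 4, 17]
Initialize: new_list = []
Entering loop: for y in lst:
After iteration 1: y = 3, new_list = []
After iteration 2: y = 16, new_list = [16]
After iteration 3: y = 10, new_list = [16, 10]
After iteration 4: y = 11, new_list = [16, 10]
After iteration 5: y = 1, new_list = [16, 10]
After iteration 6: y = 16, new_list = [16, 10, 16]
After iteration 7: y = 4, new_list = [16, 10, 16, 4]
After iteration 8: y = 17, new_list = [16, 10, 16, 4]
Loop ends.
len(new_list) = 4

Final answer: 4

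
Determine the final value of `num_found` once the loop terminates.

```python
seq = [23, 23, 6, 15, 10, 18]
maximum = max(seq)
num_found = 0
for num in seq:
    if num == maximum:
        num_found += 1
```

Let's trace through this code step by step.

Initialize: seq = [23, 23, 6, 15, 10, 18]
Initialize: maximum = 23
Initialize: num_found = 0
Entering loop: for num in seq:
After iteration 1: num = 23, num_found = 1
After iteration 2: num = 23, num_found = 2
After iteration 3: num = 6, num_found = 2
After iteration 4: num = 15, num_found = 2
After iteration 5: num = 10, num_found = 2
After iteration 6: num = 18, num_found = 2
Loop ends.

Final answer: 2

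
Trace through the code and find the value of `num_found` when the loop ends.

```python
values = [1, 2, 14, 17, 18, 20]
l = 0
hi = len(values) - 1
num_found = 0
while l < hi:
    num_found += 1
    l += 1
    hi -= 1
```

Let's trace through this code step by step.

Initialize: values = [1, 2, 14, 17, 18, 20]
Initialize: l = 0
Initialize: hi = 5
Initialize: num_found = 0
Entering loop: while l < hi:
After iteration 1: l = 1, hi = 4, num_found = 1
After iteration 2: l = 2, hi = 3, num_found = 2
After iteration 3: l = 3, hi = 2, num_found = 3
Loop ends.

Final answer: 3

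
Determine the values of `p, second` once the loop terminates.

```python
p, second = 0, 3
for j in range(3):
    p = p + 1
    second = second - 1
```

Let's trace through this code step by step.

Initialize: p = 0
Initialize: second = 3
Entering loop: for j in range(3):
After iteration 1: j = 0, p = 1, second = 2
After iteration 2: j = 1, p = 2, second = 1
After iteration 3: j = 2, p = 3, second = 0
Loop ends.

Final answer: 3, 0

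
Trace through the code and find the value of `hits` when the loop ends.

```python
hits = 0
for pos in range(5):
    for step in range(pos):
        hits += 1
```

Let's trace through this code step by step.

Initialize: hits = 0
Entering loop: for pos in range(5):
After iteration 1: pos = 0, hits = 0
After iteration 2: pos = 1, hits = 1, step = 0
After iteration 3: pos = 2, hits = 3, step = 1
After iteration 4: pos = 3, hits = 6, step = 2
After iteration 5: pos = 4, hits = 10, step = 3
Loop ends.

Final answer: 10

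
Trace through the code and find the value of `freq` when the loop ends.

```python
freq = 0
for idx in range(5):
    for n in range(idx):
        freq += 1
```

Let's trace through this code step by step.

Initialize: freq = 0
Entering loop: for idx in range(5):
After iteration 1: idx = 0, freq = 0
After iteration 2: idx = 1, freq = 1, n = 0
After iteration 3: idx = 2, freq = 3, n = 1
After iteration 4: idx = 3, freq = 6, n = 2
After iteration 5: idx = 4, freq = 10, n = 3
Loop ends.

Final answer: 10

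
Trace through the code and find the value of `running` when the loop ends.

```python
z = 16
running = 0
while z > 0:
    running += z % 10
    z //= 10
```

Let's trace through this code step by step.

Initialize: z = 16
Initialize: running = 0
Entering loop: while z > 0:
After iteration 1: z = 1, running = 6
After iteration 2: z = 0, running = 7
Loop ends.

Final answer: 7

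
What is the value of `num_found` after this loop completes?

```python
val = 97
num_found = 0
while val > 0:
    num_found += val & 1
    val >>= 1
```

Let's trace through this code step by step.

Initialize: val = 97
Initialize: num_found = 0
Entering loop: while val > 0:
After iteration 1: val = 48, num_found = 1
After iteration 2: val = 24, num_found = 1
After iteration 3: val = 12, num_found = 1
After iteration 4: val = 6, num_found = 1
After iteration 5: val = 3, num_found = 1
After iteration 6: val = 1, num_found = 2
After iteration 7: val = 0, num_found = 3
Loop ends.

Final answer: 3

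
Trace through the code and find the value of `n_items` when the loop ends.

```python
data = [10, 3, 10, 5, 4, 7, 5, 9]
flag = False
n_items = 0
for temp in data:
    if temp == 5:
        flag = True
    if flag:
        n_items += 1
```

Let's trace through this code step by step.

Initialize: data = [10, 3, 10, 5, 4, 7, 5, 9]
Initialize: flag = False
Initialize: n_items = 0
Entering loop: for temp in data:
After iteration 1: temp = 10, flag = False, n_items = 0
After iteration 2: temp = 3, flag = False, n_items = 0
After iteration 3: temp = 10, flag = False, n_items = 0
After iteration 4: temp = 5, flag = True, n_items = 1
After iteration 5: temp = 4, flag = True, n_items = 2
After iteration 6: temp = 7, flag = True, n_items = 3
After iteration 7: temp = 5, flag = True, n_items = 4
After iteration 8: temp = 9, flag = True, n_items = 5
Loop ends.

Final answer: 5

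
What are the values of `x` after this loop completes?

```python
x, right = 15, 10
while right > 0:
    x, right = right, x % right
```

Let's trace through this code step by step.

Initialize: x = 15
Initialize: right = 10
Entering loop: while right > 0:
After iteration 1: x = 10, right = 5
After iteration 2: x = 5, right = 0
Loop ends.

Final answer: 5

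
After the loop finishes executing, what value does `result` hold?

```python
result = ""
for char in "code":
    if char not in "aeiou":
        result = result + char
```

Let's trace through this code step by step.

Initialize: result = ''
Entering loop: for char in "code":
After iteration 1: char = 'c', result = 'c'
After iteration 2: char = 'o', result = 'c'
After iteration 3: char = 'd', result = 'cd'
After iteration 4: char = 'e', result = 'cd'
Loop ends.

Final answer: 'cd'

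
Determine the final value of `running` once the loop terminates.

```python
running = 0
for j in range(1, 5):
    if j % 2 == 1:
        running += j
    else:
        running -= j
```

Let's trace through this code step by step.

Initialize: running = 0
Entering loop: for j in range(1, 5):
After iteration 1: j = 1, running = 1
After iteration 2: j = 2, running = -1
After iteration 3: j = 3, running = 2
After iteration 4: j = 4, running = -2
Loop ends.

Final answer: -2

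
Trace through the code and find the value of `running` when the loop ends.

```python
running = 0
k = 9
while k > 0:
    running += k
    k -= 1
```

Let's trace through this code step by step.

Initialize: running = 0
Initialize: k = 9
Entering loop: while k > 0:
After iteration 1: running = 9, k = 8
After iteration 2: running = 17, k = 7
After iteration 3: running = 24, k = 6
After iteration 4: running = 30, k = 5
After iteration 5: running = 35, k = 4
After iteration 6: running = 39, k = 3
After iteration 7: running = 42, k = 2
After iteration 8: running = 44, k = 1
After iteration 9: running = 45, k = 0
Loop ends.

Final answer: 45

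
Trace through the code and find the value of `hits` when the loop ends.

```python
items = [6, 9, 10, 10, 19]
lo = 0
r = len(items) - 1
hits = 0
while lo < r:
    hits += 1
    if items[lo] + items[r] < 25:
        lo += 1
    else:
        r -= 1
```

Let's trace through this code step by step.

Initialize: items = [6, 9, 10, 10, 19]
Initialize: lo = 0
Initialize: r = 4
Initialize: hits = 0
Entering loop: while lo < r:
After iteration 1: lo = 0, r = 3, hits = 1
After iteration 2: lo = 1, r = 3, hits = 2
After iteration 3: lo = 2, r = 3, hits = 3
After iteration 4: lo = 3, r = 3, hits = 4
Loop ends.

Final answer: 4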